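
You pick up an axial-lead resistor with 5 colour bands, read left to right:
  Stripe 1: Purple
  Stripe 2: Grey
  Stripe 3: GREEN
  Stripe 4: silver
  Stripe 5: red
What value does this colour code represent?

7.85 Ω

Violet → 7 (first significant figure)
Grey → 8 (second significant figure)
Green → 5 (third significant figure)
Silver → ×0.01 multiplier
785 × 0.01 = 7.85 Ω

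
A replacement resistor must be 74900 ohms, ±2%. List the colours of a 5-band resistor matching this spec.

violet, yellow, white, red, red

74900 Ω = 749 × 10^2.
7 → violet
4 → yellow
9 → white
Multiplier 10^2 → red.
±2% tolerance → red.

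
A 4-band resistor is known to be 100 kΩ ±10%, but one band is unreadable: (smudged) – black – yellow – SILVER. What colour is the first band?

100000 Ω = 10 × 10^4.
The first band gives digit 1 of the significand, and 1 is brown.

brown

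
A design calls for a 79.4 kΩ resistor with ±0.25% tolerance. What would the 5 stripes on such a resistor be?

violet, white, yellow, red, blue

79400 Ω = 794 × 10^2.
7 → violet
9 → white
4 → yellow
Multiplier 10^2 → red.
±0.25% tolerance → blue.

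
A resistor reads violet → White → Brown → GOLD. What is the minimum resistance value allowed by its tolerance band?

Violet → 7 (first significant figure)
White → 9 (second significant figure)
Brown → ×10 multiplier
Gold → ±5% tolerance
79 × 10 = 790 Ω
Minimum = 790 × (1 − 5/100) = 750.5 Ω.

750.5 Ω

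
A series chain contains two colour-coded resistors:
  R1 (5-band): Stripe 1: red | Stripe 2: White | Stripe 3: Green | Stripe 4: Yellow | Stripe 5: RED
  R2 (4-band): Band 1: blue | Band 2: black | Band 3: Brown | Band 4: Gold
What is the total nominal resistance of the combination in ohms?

R1: red, white, green → 295; yellow ×10^4 → 2950000 Ω.
R2: blue, black → 60; brown ×10 → 600 Ω.
Series: 2950000 + 600 = 2950600 Ω.

2950600 Ω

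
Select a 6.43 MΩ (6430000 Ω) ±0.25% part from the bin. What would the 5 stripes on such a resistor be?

blue, yellow, orange, yellow, blue

6430000 Ω = 643 × 10^4.
6 → blue
4 → yellow
3 → orange
Multiplier 10^4 → yellow.
±0.25% tolerance → blue.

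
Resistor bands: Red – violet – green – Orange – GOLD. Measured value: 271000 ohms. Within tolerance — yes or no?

yes

Red → 2 (first significant figure)
Violet → 7 (second significant figure)
Green → 5 (third significant figure)
Orange → ×10^3 multiplier
Gold → ±5% tolerance
275 × 1000 = 275000 Ω
Allowed range: 261250 Ω to 288750 Ω.
271000 ohms lies inside that range.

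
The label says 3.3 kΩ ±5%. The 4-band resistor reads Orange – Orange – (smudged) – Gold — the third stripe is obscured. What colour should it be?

red

3300 Ω = 33 × 10^2.
The third band is the multiplier, 10^2, which is red.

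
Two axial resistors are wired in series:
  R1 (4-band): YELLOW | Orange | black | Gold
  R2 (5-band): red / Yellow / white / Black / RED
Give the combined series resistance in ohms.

292 Ω

R1: yellow, orange → 43; black ×1 → 43 Ω.
R2: red, yellow, white → 249; black ×1 → 249 Ω.
Series: 43 + 249 = 292 Ω.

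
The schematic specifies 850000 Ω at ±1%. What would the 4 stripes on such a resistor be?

grey, green, yellow, brown

850000 Ω = 85 × 10^4.
8 → grey
5 → green
Multiplier 10^4 → yellow.
±1% tolerance → brown.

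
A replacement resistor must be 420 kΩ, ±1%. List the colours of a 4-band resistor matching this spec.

yellow, red, yellow, brown

420000 Ω = 42 × 10^4.
4 → yellow
2 → red
Multiplier 10^4 → yellow.
±1% tolerance → brown.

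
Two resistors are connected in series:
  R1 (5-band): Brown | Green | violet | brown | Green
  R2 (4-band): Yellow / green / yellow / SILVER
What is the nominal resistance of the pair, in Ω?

451570 Ω

R1: brown, green, violet → 157; brown ×10 → 1570 Ω.
R2: yellow, green → 45; yellow ×10^4 → 450000 Ω.
Series: 1570 + 450000 = 451570 Ω.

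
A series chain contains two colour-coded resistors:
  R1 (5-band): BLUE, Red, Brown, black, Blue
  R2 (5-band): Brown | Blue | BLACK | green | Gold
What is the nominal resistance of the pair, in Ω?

16000621 Ω

R1: blue, red, brown → 621; black ×1 → 621 Ω.
R2: brown, blue, black → 160; green ×10^5 → 16000000 Ω.
Series: 621 + 16000000 = 16000621 Ω.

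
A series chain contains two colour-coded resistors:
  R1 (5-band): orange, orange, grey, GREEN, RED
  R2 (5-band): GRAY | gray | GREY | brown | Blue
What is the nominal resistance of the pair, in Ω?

R1: orange, orange, grey → 338; green ×10^5 → 33800000 Ω.
R2: grey, grey, grey → 888; brown ×10 → 8880 Ω.
Series: 33800000 + 8880 = 33808880 Ω.

33808880 Ω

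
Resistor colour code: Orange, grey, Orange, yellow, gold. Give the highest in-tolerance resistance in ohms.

Orange → 3 (first significant figure)
Grey → 8 (second significant figure)
Orange → 3 (third significant figure)
Yellow → ×10^4 multiplier
Gold → ±5% tolerance
383 × 10000 = 3830000 Ω
Highest = 3830000 × (1 + 5/100) = 4021500 Ω.

4021500 Ω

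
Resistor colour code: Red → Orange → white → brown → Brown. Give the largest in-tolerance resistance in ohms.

2413.9 Ω

Red → 2 (first significant figure)
Orange → 3 (second significant figure)
White → 9 (third significant figure)
Brown → ×10 multiplier
Brown → ±1% tolerance
239 × 10 = 2390 Ω
Largest = 2390 × (1 + 1/100) = 2413.9 Ω.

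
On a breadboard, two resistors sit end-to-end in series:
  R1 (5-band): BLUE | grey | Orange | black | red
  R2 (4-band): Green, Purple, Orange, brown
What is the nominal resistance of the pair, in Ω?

57683 Ω

R1: blue, grey, orange → 683; black ×1 → 683 Ω.
R2: green, violet → 57; orange ×10^3 → 57000 Ω.
Series: 683 + 57000 = 57683 Ω.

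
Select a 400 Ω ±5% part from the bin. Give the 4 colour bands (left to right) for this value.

400 Ω = 40 × 10^1.
4 → yellow
0 → black
Multiplier 10^1 → brown.
±5% tolerance → gold.

yellow, black, brown, gold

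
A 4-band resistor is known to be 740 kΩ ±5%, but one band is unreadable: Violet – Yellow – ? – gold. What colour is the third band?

740000 Ω = 74 × 10^4.
The third band is the multiplier, 10^4, which is yellow.

yellow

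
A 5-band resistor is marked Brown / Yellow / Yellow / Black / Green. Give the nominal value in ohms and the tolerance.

Brown → 1 (first significant figure)
Yellow → 4 (second significant figure)
Yellow → 4 (third significant figure)
Black → ×1 multiplier
Green → ±0.5% tolerance
144 × 1 = 144 Ω

144 Ω ±0.5%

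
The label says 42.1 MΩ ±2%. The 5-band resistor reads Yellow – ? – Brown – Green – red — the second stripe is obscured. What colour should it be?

42100000 Ω = 421 × 10^5.
The second band gives digit 2 of the significand, and 2 is red.

red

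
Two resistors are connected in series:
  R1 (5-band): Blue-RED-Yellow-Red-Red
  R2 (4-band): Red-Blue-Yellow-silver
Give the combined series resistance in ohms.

322400 Ω

R1: blue, red, yellow → 624; red ×10^2 → 62400 Ω.
R2: red, blue → 26; yellow ×10^4 → 260000 Ω.
Series: 62400 + 260000 = 322400 Ω.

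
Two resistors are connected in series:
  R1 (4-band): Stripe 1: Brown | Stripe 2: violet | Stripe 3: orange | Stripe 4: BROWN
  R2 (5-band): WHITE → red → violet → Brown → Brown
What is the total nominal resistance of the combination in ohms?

26270 Ω

R1: brown, violet → 17; orange ×10^3 → 17000 Ω.
R2: white, red, violet → 927; brown ×10 → 9270 Ω.
Series: 17000 + 9270 = 26270 Ω.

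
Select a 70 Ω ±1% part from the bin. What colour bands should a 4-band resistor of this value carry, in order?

violet, black, black, brown

70 Ω = 70 × 10^0.
7 → violet
0 → black
Multiplier 10^0 → black.
±1% tolerance → brown.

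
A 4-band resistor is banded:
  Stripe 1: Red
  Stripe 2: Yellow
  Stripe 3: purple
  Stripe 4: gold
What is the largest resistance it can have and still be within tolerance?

Red → 2 (first significant figure)
Yellow → 4 (second significant figure)
Violet → ×10^7 multiplier
Gold → ±5% tolerance
24 × 10000000 = 240000000 Ω
Largest = 240000000 × (1 + 5/100) = 252000000 Ω.

252000000 Ω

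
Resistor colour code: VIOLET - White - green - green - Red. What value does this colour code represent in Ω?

Violet → 7 (first significant figure)
White → 9 (second significant figure)
Green → 5 (third significant figure)
Green → ×10^5 multiplier
795 × 100000 = 79500000 Ω

79500000 Ω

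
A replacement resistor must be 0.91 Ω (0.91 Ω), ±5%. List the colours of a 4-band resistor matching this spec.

0.91 Ω = 91 × 10^-2.
9 → white
1 → brown
Multiplier 10^-2 → silver.
±5% tolerance → gold.

white, brown, silver, gold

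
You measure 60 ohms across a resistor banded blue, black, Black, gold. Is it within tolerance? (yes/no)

Blue → 6 (first significant figure)
Black → 0 (second significant figure)
Black → ×1 multiplier
Gold → ±5% tolerance
60 × 1 = 60 Ω
Allowed range: 57 Ω to 63 Ω.
60 ohms lies inside that range.

yes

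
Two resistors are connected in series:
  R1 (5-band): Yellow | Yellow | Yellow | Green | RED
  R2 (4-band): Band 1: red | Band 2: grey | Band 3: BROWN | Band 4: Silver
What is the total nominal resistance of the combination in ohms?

44400280 Ω

R1: yellow, yellow, yellow → 444; green ×10^5 → 44400000 Ω.
R2: red, grey → 28; brown ×10 → 280 Ω.
Series: 44400000 + 280 = 44400280 Ω.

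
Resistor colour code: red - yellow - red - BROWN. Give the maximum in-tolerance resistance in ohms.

Red → 2 (first significant figure)
Yellow → 4 (second significant figure)
Red → ×10^2 multiplier
Brown → ±1% tolerance
24 × 100 = 2400 Ω
Maximum = 2400 × (1 + 1/100) = 2424 Ω.

2424 Ω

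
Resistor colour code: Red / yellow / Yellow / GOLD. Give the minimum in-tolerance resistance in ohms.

Red → 2 (first significant figure)
Yellow → 4 (second significant figure)
Yellow → ×10^4 multiplier
Gold → ±5% tolerance
24 × 10000 = 240000 Ω
Minimum = 240000 × (1 − 5/100) = 228000 Ω.

228000 Ω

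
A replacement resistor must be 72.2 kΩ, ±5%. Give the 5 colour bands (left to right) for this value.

72200 Ω = 722 × 10^2.
7 → violet
2 → red
2 → red
Multiplier 10^2 → red.
±5% tolerance → gold.

violet, red, red, red, gold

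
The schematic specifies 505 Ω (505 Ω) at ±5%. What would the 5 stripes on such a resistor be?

green, black, green, black, gold

505 Ω = 505 × 10^0.
5 → green
0 → black
5 → green
Multiplier 10^0 → black.
±5% tolerance → gold.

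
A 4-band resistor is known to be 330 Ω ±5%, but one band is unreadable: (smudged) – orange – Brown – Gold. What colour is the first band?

orange

330 Ω = 33 × 10^1.
The first band gives digit 3 of the significand, and 3 is orange.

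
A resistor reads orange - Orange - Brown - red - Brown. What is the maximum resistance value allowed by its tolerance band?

33431 Ω

Orange → 3 (first significant figure)
Orange → 3 (second significant figure)
Brown → 1 (third significant figure)
Red → ×10^2 multiplier
Brown → ±1% tolerance
331 × 100 = 33100 Ω
Maximum = 33100 × (1 + 1/100) = 33431 Ω.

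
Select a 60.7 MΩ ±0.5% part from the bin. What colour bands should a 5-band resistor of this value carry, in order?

blue, black, violet, green, green

60700000 Ω = 607 × 10^5.
6 → blue
0 → black
7 → violet
Multiplier 10^5 → green.
±0.5% tolerance → green.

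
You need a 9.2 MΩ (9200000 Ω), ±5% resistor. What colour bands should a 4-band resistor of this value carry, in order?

9200000 Ω = 92 × 10^5.
9 → white
2 → red
Multiplier 10^5 → green.
±5% tolerance → gold.

white, red, green, gold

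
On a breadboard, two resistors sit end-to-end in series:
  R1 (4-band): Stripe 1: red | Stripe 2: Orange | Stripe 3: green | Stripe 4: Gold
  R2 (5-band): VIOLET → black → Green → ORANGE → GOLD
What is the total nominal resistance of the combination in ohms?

R1: red, orange → 23; green ×10^5 → 2300000 Ω.
R2: violet, black, green → 705; orange ×10^3 → 705000 Ω.
Series: 2300000 + 705000 = 3005000 Ω.

3005000 Ω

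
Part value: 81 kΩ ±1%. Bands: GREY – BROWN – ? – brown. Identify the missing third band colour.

orange

81000 Ω = 81 × 10^3.
The third band is the multiplier, 10^3, which is orange.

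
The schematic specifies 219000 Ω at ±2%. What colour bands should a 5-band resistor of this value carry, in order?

219000 Ω = 219 × 10^3.
2 → red
1 → brown
9 → white
Multiplier 10^3 → orange.
±2% tolerance → red.

red, brown, white, orange, red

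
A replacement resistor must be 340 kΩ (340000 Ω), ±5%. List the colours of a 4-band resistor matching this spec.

orange, yellow, yellow, gold

340000 Ω = 34 × 10^4.
3 → orange
4 → yellow
Multiplier 10^4 → yellow.
±5% tolerance → gold.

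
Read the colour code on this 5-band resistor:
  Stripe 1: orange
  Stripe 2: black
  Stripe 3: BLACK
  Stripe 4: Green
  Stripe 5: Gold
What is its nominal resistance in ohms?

Orange → 3 (first significant figure)
Black → 0 (second significant figure)
Black → 0 (third significant figure)
Green → ×10^5 multiplier
300 × 100000 = 30000000 Ω

30000000 Ω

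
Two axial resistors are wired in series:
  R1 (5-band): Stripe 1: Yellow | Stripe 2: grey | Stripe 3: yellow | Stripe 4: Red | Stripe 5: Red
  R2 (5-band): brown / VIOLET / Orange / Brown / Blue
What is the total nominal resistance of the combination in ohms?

R1: yellow, grey, yellow → 484; red ×10^2 → 48400 Ω.
R2: brown, violet, orange → 173; brown ×10 → 1730 Ω.
Series: 48400 + 1730 = 50130 Ω.

50130 Ω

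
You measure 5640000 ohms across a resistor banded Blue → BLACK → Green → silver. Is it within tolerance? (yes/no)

yes

Blue → 6 (first significant figure)
Black → 0 (second significant figure)
Green → ×10^5 multiplier
Silver → ±10% tolerance
60 × 100000 = 6000000 Ω
Allowed range: 5400000 Ω to 6600000 Ω.
5640000 ohms lies inside that range.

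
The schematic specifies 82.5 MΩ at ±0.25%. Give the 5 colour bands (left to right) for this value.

82500000 Ω = 825 × 10^5.
8 → grey
2 → red
5 → green
Multiplier 10^5 → green.
±0.25% tolerance → blue.

grey, red, green, green, blue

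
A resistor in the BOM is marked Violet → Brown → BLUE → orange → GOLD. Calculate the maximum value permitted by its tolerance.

Violet → 7 (first significant figure)
Brown → 1 (second significant figure)
Blue → 6 (third significant figure)
Orange → ×10^3 multiplier
Gold → ±5% tolerance
716 × 1000 = 716000 Ω
Maximum = 716000 × (1 + 5/100) = 751800 Ω.

751800 Ω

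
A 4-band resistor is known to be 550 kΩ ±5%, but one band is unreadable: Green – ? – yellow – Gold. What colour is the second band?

green

550000 Ω = 55 × 10^4.
The second band gives digit 5 of the significand, and 5 is green.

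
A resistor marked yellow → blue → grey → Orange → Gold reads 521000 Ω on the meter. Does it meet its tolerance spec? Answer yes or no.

no

Yellow → 4 (first significant figure)
Blue → 6 (second significant figure)
Grey → 8 (third significant figure)
Orange → ×10^3 multiplier
Gold → ±5% tolerance
468 × 1000 = 468000 Ω
Allowed range: 444600 Ω to 491400 Ω.
521000 Ω lies outside that range.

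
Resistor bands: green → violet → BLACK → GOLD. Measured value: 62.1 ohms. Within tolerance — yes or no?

Green → 5 (first significant figure)
Violet → 7 (second significant figure)
Black → ×1 multiplier
Gold → ±5% tolerance
57 × 1 = 57 Ω
Allowed range: 54.15 Ω to 59.85 Ω.
62.1 ohms lies outside that range.

no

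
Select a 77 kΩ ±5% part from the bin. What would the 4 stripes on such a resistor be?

77000 Ω = 77 × 10^3.
7 → violet
7 → violet
Multiplier 10^3 → orange.
±5% tolerance → gold.

violet, violet, orange, gold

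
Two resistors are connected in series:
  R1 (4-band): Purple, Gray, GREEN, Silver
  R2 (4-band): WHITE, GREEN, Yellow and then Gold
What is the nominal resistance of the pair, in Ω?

R1: violet, grey → 78; green ×10^5 → 7800000 Ω.
R2: white, green → 95; yellow ×10^4 → 950000 Ω.
Series: 7800000 + 950000 = 8750000 Ω.

8750000 Ω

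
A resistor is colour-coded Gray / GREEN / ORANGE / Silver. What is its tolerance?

The last band, silver, is the tolerance band.
Silver corresponds to ±10%.

±10%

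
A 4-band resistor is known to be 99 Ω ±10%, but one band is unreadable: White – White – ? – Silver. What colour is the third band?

black

99 Ω = 99 × 10^0.
The third band is the multiplier, 10^0, which is black.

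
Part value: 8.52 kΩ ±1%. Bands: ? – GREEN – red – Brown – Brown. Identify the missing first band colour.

grey

8520 Ω = 852 × 10^1.
The first band gives digit 8 of the significand, and 8 is grey.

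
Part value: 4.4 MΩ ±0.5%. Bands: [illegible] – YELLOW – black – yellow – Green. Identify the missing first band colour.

yellow

4400000 Ω = 440 × 10^4.
The first band gives digit 4 of the significand, and 4 is yellow.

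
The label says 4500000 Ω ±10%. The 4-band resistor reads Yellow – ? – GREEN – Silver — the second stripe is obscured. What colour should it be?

green

4500000 Ω = 45 × 10^5.
The second band gives digit 5 of the significand, and 5 is green.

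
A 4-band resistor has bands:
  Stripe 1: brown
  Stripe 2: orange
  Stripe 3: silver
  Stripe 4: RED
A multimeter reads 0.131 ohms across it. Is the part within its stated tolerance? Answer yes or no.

yes

Brown → 1 (first significant figure)
Orange → 3 (second significant figure)
Silver → ×0.01 multiplier
Red → ±2% tolerance
13 × 0.01 = 0.13 Ω
Allowed range: 0.1274 Ω to 0.1326 Ω.
0.131 ohms lies inside that range.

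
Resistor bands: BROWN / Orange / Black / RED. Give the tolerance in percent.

The last band, red, is the tolerance band.
Red corresponds to ±2%.

±2%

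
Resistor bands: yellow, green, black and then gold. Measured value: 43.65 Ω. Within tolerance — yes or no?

yes

Yellow → 4 (first significant figure)
Green → 5 (second significant figure)
Black → ×1 multiplier
Gold → ±5% tolerance
45 × 1 = 45 Ω
Allowed range: 42.75 Ω to 47.25 Ω.
43.65 Ω lies inside that range.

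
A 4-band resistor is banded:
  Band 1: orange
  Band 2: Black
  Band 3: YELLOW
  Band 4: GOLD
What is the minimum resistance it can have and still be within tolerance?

285000 Ω

Orange → 3 (first significant figure)
Black → 0 (second significant figure)
Yellow → ×10^4 multiplier
Gold → ±5% tolerance
30 × 10000 = 300000 Ω
Minimum = 300000 × (1 − 5/100) = 285000 Ω.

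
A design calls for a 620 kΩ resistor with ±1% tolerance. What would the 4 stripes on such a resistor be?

620000 Ω = 62 × 10^4.
6 → blue
2 → red
Multiplier 10^4 → yellow.
±1% tolerance → brown.

blue, red, yellow, brown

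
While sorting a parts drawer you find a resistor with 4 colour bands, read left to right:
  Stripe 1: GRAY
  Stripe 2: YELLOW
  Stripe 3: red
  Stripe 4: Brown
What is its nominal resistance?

8400 Ω

Grey → 8 (first significant figure)
Yellow → 4 (second significant figure)
Red → ×10^2 multiplier
84 × 100 = 8400 Ω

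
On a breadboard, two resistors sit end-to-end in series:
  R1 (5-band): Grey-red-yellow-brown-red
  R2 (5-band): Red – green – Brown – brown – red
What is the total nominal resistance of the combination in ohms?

R1: grey, red, yellow → 824; brown ×10 → 8240 Ω.
R2: red, green, brown → 251; brown ×10 → 2510 Ω.
Series: 8240 + 2510 = 10750 Ω.

10750 Ω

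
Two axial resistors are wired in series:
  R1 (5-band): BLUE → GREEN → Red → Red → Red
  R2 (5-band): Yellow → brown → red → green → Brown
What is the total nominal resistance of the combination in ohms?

41265200 Ω

R1: blue, green, red → 652; red ×10^2 → 65200 Ω.
R2: yellow, brown, red → 412; green ×10^5 → 41200000 Ω.
Series: 65200 + 41200000 = 41265200 Ω.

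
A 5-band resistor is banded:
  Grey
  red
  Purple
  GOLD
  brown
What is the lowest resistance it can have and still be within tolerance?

81.873 Ω

Grey → 8 (first significant figure)
Red → 2 (second significant figure)
Violet → 7 (third significant figure)
Gold → ×0.1 multiplier
Brown → ±1% tolerance
827 × 0.1 = 82.7 Ω
Lowest = 82.7 × (1 − 1/100) = 81.873 Ω.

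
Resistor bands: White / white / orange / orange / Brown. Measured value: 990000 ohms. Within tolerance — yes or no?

yes

White → 9 (first significant figure)
White → 9 (second significant figure)
Orange → 3 (third significant figure)
Orange → ×10^3 multiplier
Brown → ±1% tolerance
993 × 1000 = 993000 Ω
Allowed range: 983070 Ω to 1002930 Ω.
990000 ohms lies inside that range.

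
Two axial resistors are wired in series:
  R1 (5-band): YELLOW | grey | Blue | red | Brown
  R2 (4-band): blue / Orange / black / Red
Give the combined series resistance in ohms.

R1: yellow, grey, blue → 486; red ×10^2 → 48600 Ω.
R2: blue, orange → 63; black ×1 → 63 Ω.
Series: 48600 + 63 = 48663 Ω.

48663 Ω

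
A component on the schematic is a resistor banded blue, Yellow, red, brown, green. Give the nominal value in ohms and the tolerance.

6420 Ω ±0.5%

Blue → 6 (first significant figure)
Yellow → 4 (second significant figure)
Red → 2 (third significant figure)
Brown → ×10 multiplier
Green → ±0.5% tolerance
642 × 10 = 6420 Ω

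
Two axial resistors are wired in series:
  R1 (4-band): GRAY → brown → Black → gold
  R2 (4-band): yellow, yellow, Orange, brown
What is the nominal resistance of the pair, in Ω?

44081 Ω

R1: grey, brown → 81; black ×1 → 81 Ω.
R2: yellow, yellow → 44; orange ×10^3 → 44000 Ω.
Series: 81 + 44000 = 44081 Ω.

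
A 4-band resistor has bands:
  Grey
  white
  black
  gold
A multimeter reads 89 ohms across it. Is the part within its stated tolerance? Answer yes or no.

yes

Grey → 8 (first significant figure)
White → 9 (second significant figure)
Black → ×1 multiplier
Gold → ±5% tolerance
89 × 1 = 89 Ω
Allowed range: 84.55 Ω to 93.45 Ω.
89 ohms lies inside that range.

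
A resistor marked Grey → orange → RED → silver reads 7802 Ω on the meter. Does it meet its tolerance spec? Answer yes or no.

Grey → 8 (first significant figure)
Orange → 3 (second significant figure)
Red → ×10^2 multiplier
Silver → ±10% tolerance
83 × 100 = 8300 Ω
Allowed range: 7470 Ω to 9130 Ω.
7802 Ω lies inside that range.

yes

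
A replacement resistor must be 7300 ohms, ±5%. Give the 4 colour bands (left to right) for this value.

7300 Ω = 73 × 10^2.
7 → violet
3 → orange
Multiplier 10^2 → red.
±5% tolerance → gold.

violet, orange, red, gold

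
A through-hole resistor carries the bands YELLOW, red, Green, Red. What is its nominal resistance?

Yellow → 4 (first significant figure)
Red → 2 (second significant figure)
Green → ×10^5 multiplier
42 × 100000 = 4200000 Ω

4200000 Ω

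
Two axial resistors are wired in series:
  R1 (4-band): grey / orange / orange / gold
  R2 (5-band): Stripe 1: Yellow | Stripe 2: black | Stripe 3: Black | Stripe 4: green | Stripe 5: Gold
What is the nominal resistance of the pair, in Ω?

40083000 Ω

R1: grey, orange → 83; orange ×10^3 → 83000 Ω.
R2: yellow, black, black → 400; green ×10^5 → 40000000 Ω.
Series: 83000 + 40000000 = 40083000 Ω.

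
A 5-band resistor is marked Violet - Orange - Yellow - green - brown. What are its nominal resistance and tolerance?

Violet → 7 (first significant figure)
Orange → 3 (second significant figure)
Yellow → 4 (third significant figure)
Green → ×10^5 multiplier
Brown → ±1% tolerance
734 × 100000 = 73400000 Ω

73400000 Ω ±1%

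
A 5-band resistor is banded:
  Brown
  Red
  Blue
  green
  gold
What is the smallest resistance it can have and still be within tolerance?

11970000 Ω

Brown → 1 (first significant figure)
Red → 2 (second significant figure)
Blue → 6 (third significant figure)
Green → ×10^5 multiplier
Gold → ±5% tolerance
126 × 100000 = 12600000 Ω
Smallest = 12600000 × (1 − 5/100) = 11970000 Ω.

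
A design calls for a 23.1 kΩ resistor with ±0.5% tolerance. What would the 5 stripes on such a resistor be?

red, orange, brown, red, green

23100 Ω = 231 × 10^2.
2 → red
3 → orange
1 → brown
Multiplier 10^2 → red.
±0.5% tolerance → green.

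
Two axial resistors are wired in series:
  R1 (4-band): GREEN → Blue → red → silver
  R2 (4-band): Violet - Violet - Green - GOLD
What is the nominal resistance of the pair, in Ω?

R1: green, blue → 56; red ×10^2 → 5600 Ω.
R2: violet, violet → 77; green ×10^5 → 7700000 Ω.
Series: 5600 + 7700000 = 7705600 Ω.

7705600 Ω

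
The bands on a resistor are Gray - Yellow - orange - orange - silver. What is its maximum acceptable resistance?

Grey → 8 (first significant figure)
Yellow → 4 (second significant figure)
Orange → 3 (third significant figure)
Orange → ×10^3 multiplier
Silver → ±10% tolerance
843 × 1000 = 843000 Ω
Maximum = 843000 × (1 + 10/100) = 927300 Ω.

927300 Ω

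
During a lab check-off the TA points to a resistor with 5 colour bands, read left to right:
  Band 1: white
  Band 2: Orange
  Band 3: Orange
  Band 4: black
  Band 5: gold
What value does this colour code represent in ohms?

White → 9 (first significant figure)
Orange → 3 (second significant figure)
Orange → 3 (third significant figure)
Black → ×1 multiplier
933 × 1 = 933 Ω

933 Ω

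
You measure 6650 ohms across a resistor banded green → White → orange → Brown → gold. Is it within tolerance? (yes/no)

Green → 5 (first significant figure)
White → 9 (second significant figure)
Orange → 3 (third significant figure)
Brown → ×10 multiplier
Gold → ±5% tolerance
593 × 10 = 5930 Ω
Allowed range: 5633.5 Ω to 6226.5 Ω.
6650 ohms lies outside that range.

no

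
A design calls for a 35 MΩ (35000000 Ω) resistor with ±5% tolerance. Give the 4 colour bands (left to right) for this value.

35000000 Ω = 35 × 10^6.
3 → orange
5 → green
Multiplier 10^6 → blue.
±5% tolerance → gold.

orange, green, blue, gold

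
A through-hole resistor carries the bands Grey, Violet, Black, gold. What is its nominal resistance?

87 Ω

Grey → 8 (first significant figure)
Violet → 7 (second significant figure)
Black → ×1 multiplier
87 × 1 = 87 Ω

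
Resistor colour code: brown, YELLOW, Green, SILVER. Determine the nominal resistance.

Brown → 1 (first significant figure)
Yellow → 4 (second significant figure)
Green → ×10^5 multiplier
14 × 100000 = 1400000 Ω

1400000 Ω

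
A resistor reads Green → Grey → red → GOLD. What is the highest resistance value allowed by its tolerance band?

Green → 5 (first significant figure)
Grey → 8 (second significant figure)
Red → ×10^2 multiplier
Gold → ±5% tolerance
58 × 100 = 5800 Ω
Highest = 5800 × (1 + 5/100) = 6090 Ω.

6090 Ω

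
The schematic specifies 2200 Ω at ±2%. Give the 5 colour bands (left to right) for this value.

2200 Ω = 220 × 10^1.
2 → red
2 → red
0 → black
Multiplier 10^1 → brown.
±2% tolerance → red.

red, red, black, brown, red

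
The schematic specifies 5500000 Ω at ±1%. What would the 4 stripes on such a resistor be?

5500000 Ω = 55 × 10^5.
5 → green
5 → green
Multiplier 10^5 → green.
±1% tolerance → brown.

green, green, green, brown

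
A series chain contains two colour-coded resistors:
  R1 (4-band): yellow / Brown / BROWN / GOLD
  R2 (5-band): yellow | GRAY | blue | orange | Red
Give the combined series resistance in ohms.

R1: yellow, brown → 41; brown ×10 → 410 Ω.
R2: yellow, grey, blue → 486; orange ×10^3 → 486000 Ω.
Series: 410 + 486000 = 486410 Ω.

486410 Ω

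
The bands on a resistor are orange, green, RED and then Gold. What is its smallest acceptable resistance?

Orange → 3 (first significant figure)
Green → 5 (second significant figure)
Red → ×10^2 multiplier
Gold → ±5% tolerance
35 × 100 = 3500 Ω
Smallest = 3500 × (1 − 5/100) = 3325 Ω.

3325 Ω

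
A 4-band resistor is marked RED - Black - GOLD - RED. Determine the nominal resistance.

Red → 2 (first significant figure)
Black → 0 (second significant figure)
Gold → ×0.1 multiplier
20 × 0.1 = 2 Ω

2 Ω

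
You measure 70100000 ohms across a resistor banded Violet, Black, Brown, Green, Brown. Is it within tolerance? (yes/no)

yes

Violet → 7 (first significant figure)
Black → 0 (second significant figure)
Brown → 1 (third significant figure)
Green → ×10^5 multiplier
Brown → ±1% tolerance
701 × 100000 = 70100000 Ω
Allowed range: 69399000 Ω to 70801000 Ω.
70100000 ohms lies inside that range.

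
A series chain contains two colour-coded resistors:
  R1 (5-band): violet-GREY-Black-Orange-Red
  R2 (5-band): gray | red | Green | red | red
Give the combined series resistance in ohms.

R1: violet, grey, black → 780; orange ×10^3 → 780000 Ω.
R2: grey, red, green → 825; red ×10^2 → 82500 Ω.
Series: 780000 + 82500 = 862500 Ω.

862500 Ω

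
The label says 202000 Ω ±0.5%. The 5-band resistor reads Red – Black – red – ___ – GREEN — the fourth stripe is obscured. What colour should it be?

orange

202000 Ω = 202 × 10^3.
The fourth band is the multiplier, 10^3, which is orange.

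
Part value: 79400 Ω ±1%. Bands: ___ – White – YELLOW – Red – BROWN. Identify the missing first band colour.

violet

79400 Ω = 794 × 10^2.
The first band gives digit 7 of the significand, and 7 is violet.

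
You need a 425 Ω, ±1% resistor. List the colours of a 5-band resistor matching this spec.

425 Ω = 425 × 10^0.
4 → yellow
2 → red
5 → green
Multiplier 10^0 → black.
±1% tolerance → brown.

yellow, red, green, black, brown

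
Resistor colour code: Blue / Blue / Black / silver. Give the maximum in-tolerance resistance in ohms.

72.6 Ω

Blue → 6 (first significant figure)
Blue → 6 (second significant figure)
Black → ×1 multiplier
Silver → ±10% tolerance
66 × 1 = 66 Ω
Maximum = 66 × (1 + 10/100) = 72.6 Ω.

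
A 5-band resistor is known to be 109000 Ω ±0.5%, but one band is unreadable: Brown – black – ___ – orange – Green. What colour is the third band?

white

109000 Ω = 109 × 10^3.
The third band gives digit 9 of the significand, and 9 is white.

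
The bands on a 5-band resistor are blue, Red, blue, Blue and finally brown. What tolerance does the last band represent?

The last band, brown, is the tolerance band.
Brown corresponds to ±1%.

±1%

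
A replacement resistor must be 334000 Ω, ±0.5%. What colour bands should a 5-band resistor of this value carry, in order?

orange, orange, yellow, orange, green

334000 Ω = 334 × 10^3.
3 → orange
3 → orange
4 → yellow
Multiplier 10^3 → orange.
±0.5% tolerance → green.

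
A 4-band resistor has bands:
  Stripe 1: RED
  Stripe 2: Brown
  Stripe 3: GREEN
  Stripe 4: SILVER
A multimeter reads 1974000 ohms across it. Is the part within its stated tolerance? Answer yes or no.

Red → 2 (first significant figure)
Brown → 1 (second significant figure)
Green → ×10^5 multiplier
Silver → ±10% tolerance
21 × 100000 = 2100000 Ω
Allowed range: 1890000 Ω to 2310000 Ω.
1974000 ohms lies inside that range.

yes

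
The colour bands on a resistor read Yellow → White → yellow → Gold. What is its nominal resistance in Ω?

490000 Ω

Yellow → 4 (first significant figure)
White → 9 (second significant figure)
Yellow → ×10^4 multiplier
49 × 10000 = 490000 Ω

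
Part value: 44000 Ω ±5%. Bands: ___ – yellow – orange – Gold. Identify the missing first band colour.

yellow

44000 Ω = 44 × 10^3.
The first band gives digit 4 of the significand, and 4 is yellow.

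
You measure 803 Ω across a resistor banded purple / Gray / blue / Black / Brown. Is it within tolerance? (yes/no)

Violet → 7 (first significant figure)
Grey → 8 (second significant figure)
Blue → 6 (third significant figure)
Black → ×1 multiplier
Brown → ±1% tolerance
786 × 1 = 786 Ω
Allowed range: 778.14 Ω to 793.86 Ω.
803 Ω lies outside that range.

no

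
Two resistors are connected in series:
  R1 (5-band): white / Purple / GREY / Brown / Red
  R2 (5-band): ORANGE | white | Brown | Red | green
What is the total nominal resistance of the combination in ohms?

48880 Ω

R1: white, violet, grey → 978; brown ×10 → 9780 Ω.
R2: orange, white, brown → 391; red ×10^2 → 39100 Ω.
Series: 9780 + 39100 = 48880 Ω.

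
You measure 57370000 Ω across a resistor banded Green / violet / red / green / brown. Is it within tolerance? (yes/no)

Green → 5 (first significant figure)
Violet → 7 (second significant figure)
Red → 2 (third significant figure)
Green → ×10^5 multiplier
Brown → ±1% tolerance
572 × 100000 = 57200000 Ω
Allowed range: 56628000 Ω to 57772000 Ω.
57370000 Ω lies inside that range.

yes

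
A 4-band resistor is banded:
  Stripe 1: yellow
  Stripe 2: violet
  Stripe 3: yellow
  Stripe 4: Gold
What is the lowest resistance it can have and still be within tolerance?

Yellow → 4 (first significant figure)
Violet → 7 (second significant figure)
Yellow → ×10^4 multiplier
Gold → ±5% tolerance
47 × 10000 = 470000 Ω
Lowest = 470000 × (1 − 5/100) = 446500 Ω.

446500 Ω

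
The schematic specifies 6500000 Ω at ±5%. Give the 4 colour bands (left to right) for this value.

blue, green, green, gold

6500000 Ω = 65 × 10^5.
6 → blue
5 → green
Multiplier 10^5 → green.
±5% tolerance → gold.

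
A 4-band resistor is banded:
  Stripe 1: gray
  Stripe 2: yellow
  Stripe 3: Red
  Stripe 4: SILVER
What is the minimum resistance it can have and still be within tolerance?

7560 Ω

Grey → 8 (first significant figure)
Yellow → 4 (second significant figure)
Red → ×10^2 multiplier
Silver → ±10% tolerance
84 × 100 = 8400 Ω
Minimum = 8400 × (1 − 10/100) = 7560 Ω.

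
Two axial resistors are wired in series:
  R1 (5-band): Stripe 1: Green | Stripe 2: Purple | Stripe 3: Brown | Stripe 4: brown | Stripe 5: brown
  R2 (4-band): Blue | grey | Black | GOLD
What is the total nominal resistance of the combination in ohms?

R1: green, violet, brown → 571; brown ×10 → 5710 Ω.
R2: blue, grey → 68; black ×1 → 68 Ω.
Series: 5710 + 68 = 5778 Ω.

5778 Ω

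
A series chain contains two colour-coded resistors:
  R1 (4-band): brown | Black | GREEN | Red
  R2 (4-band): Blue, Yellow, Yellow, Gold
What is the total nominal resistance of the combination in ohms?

R1: brown, black → 10; green ×10^5 → 1000000 Ω.
R2: blue, yellow → 64; yellow ×10^4 → 640000 Ω.
Series: 1000000 + 640000 = 1640000 Ω.

1640000 Ω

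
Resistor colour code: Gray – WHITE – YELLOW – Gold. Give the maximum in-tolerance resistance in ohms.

934500 Ω

Grey → 8 (first significant figure)
White → 9 (second significant figure)
Yellow → ×10^4 multiplier
Gold → ±5% tolerance
89 × 10000 = 890000 Ω
Maximum = 890000 × (1 + 5/100) = 934500 Ω.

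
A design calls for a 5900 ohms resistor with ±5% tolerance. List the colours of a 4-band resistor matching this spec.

green, white, red, gold

5900 Ω = 59 × 10^2.
5 → green
9 → white
Multiplier 10^2 → red.
±5% tolerance → gold.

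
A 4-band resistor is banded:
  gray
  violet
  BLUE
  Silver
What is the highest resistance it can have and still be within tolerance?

Grey → 8 (first significant figure)
Violet → 7 (second significant figure)
Blue → ×10^6 multiplier
Silver → ±10% tolerance
87 × 1000000 = 87000000 Ω
Highest = 87000000 × (1 + 10/100) = 95700000 Ω.

95700000 Ω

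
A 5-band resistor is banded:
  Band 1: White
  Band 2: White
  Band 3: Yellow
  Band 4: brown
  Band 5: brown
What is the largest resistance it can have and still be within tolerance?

White → 9 (first significant figure)
White → 9 (second significant figure)
Yellow → 4 (third significant figure)
Brown → ×10 multiplier
Brown → ±1% tolerance
994 × 10 = 9940 Ω
Largest = 9940 × (1 + 1/100) = 10039.4 Ω.

10039.4 Ω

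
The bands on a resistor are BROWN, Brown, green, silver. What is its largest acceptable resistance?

1210000 Ω

Brown → 1 (first significant figure)
Brown → 1 (second significant figure)
Green → ×10^5 multiplier
Silver → ±10% tolerance
11 × 100000 = 1100000 Ω
Largest = 1100000 × (1 + 10/100) = 1210000 Ω.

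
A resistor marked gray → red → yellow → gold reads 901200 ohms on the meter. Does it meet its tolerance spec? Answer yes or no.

no

Grey → 8 (first significant figure)
Red → 2 (second significant figure)
Yellow → ×10^4 multiplier
Gold → ±5% tolerance
82 × 10000 = 820000 Ω
Allowed range: 779000 Ω to 861000 Ω.
901200 ohms lies outside that range.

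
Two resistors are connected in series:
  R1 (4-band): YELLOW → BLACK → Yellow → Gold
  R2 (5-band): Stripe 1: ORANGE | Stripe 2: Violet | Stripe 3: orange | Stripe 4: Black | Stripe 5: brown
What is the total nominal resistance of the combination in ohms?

R1: yellow, black → 40; yellow ×10^4 → 400000 Ω.
R2: orange, violet, orange → 373; black ×1 → 373 Ω.
Series: 400000 + 373 = 400373 Ω.

400373 Ω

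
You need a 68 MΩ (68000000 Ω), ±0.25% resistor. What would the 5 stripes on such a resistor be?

blue, grey, black, green, blue

68000000 Ω = 680 × 10^5.
6 → blue
8 → grey
0 → black
Multiplier 10^5 → green.
±0.25% tolerance → blue.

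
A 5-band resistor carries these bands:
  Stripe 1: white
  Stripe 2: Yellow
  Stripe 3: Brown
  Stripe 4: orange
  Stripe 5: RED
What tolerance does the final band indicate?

±2%

The last band, red, is the tolerance band.
Red corresponds to ±2%.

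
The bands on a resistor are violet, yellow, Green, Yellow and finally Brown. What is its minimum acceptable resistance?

7375500 Ω

Violet → 7 (first significant figure)
Yellow → 4 (second significant figure)
Green → 5 (third significant figure)
Yellow → ×10^4 multiplier
Brown → ±1% tolerance
745 × 10000 = 7450000 Ω
Minimum = 7450000 × (1 − 1/100) = 7375500 Ω.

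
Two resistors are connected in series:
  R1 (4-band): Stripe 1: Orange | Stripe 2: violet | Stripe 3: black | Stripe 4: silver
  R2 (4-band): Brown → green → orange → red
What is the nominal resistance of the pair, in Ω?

R1: orange, violet → 37; black ×1 → 37 Ω.
R2: brown, green → 15; orange ×10^3 → 15000 Ω.
Series: 37 + 15000 = 15037 Ω.

15037 Ω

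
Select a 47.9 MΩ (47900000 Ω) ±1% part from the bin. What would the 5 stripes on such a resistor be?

47900000 Ω = 479 × 10^5.
4 → yellow
7 → violet
9 → white
Multiplier 10^5 → green.
±1% tolerance → brown.

yellow, violet, white, green, brown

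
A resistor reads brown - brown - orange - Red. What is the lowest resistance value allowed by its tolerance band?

10780 Ω

Brown → 1 (first significant figure)
Brown → 1 (second significant figure)
Orange → ×10^3 multiplier
Red → ±2% tolerance
11 × 1000 = 11000 Ω
Lowest = 11000 × (1 − 2/100) = 10780 Ω.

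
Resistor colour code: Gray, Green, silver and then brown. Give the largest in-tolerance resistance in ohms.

0.8585 Ω

Grey → 8 (first significant figure)
Green → 5 (second significant figure)
Silver → ×0.01 multiplier
Brown → ±1% tolerance
85 × 0.01 = 0.85 Ω
Largest = 0.85 × (1 + 1/100) = 0.8585 Ω.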